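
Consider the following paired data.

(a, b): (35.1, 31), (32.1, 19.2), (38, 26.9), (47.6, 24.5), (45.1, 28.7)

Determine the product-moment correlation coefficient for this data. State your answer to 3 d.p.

n = 5, Σa = 197.9, Σb = 130.3, Σa² = 8006.19, Σb² = 3477.19, Σab = 5187.19
nΣab − ΣaΣb = 25935.95 − 25786.37 = 149.58
nΣa² − (Σa)² = 40030.95 − 39164.41 = 866.54; nΣb² − (Σb)² = 17385.95 − 16978.09 = 407.86
r = 149.58 / √(866.54 × 407.86) = 149.58 / 594.4973 ≈ 0.252

0.252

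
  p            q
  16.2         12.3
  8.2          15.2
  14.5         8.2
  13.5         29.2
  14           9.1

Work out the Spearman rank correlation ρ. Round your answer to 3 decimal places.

-0.600

Rank p: 5, 1, 4, 2, 3
Rank q: 3, 4, 1, 5, 2
d = rank(p) − rank(q): 2, -3, 3, -3, 1; Σd² = 32
ρ = 1 − 6Σd² / [n(n²−1)] = 1 − 6×32 / (5×24) = 1 − 192/120 ≈ -0.600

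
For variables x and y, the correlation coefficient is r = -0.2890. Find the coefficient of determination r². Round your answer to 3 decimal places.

r² = (-0.2890)² = 0.084

0.084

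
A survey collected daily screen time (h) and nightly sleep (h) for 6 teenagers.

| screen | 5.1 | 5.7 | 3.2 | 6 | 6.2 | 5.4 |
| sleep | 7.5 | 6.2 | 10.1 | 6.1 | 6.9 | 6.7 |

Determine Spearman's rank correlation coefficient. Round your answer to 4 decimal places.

Rank screen: 2, 4, 1, 5, 6, 3
Rank sleep: 5, 2, 6, 1, 4, 3
d = rank(screen) − rank(sleep): -3, 2, -5, 4, 2, 0; Σd² = 58
ρ = 1 − 6Σd² / [n(n²−1)] = 1 − 6×58 / (6×35) = 1 − 348/210 ≈ -0.6571

-0.6571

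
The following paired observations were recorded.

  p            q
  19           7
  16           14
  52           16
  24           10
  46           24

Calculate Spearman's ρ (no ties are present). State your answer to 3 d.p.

0.600

Rank p: 2, 1, 5, 3, 4
Rank q: 1, 3, 4, 2, 5
d = rank(p) − rank(q): 1, -2, 1, 1, -1; Σd² = 8
ρ = 1 − 6Σd² / [n(n²−1)] = 1 − 6×8 / (5×24) = 1 − 48/120 ≈ 0.600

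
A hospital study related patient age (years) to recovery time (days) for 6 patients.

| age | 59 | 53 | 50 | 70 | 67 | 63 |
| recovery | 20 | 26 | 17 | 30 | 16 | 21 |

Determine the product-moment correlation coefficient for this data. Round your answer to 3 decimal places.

n = 6, Σx = 362, Σy = 130, Σx² = 22148, Σy² = 2962, Σxy = 7903
nΣxy − ΣxΣy = 47418 − 47060 = 358
nΣx² − (Σx)² = 132888 − 131044 = 1844; nΣy² − (Σy)² = 17772 − 16900 = 872
r = 358 / √(1844 × 872) = 358 / 1268.0568 ≈ 0.282

0.282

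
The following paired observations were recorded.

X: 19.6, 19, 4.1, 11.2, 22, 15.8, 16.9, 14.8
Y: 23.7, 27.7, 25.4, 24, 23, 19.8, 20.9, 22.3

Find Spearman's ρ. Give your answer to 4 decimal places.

-0.1190

Rank X: 7, 6, 1, 2, 8, 4, 5, 3
Rank Y: 5, 8, 7, 6, 4, 1, 2, 3
d = rank(X) − rank(Y): 2, -2, -6, -4, 4, 3, 3, 0; Σd² = 94
ρ = 1 − 6Σd² / [n(n²−1)] = 1 − 6×94 / (8×63) = 1 − 564/504 ≈ -0.1190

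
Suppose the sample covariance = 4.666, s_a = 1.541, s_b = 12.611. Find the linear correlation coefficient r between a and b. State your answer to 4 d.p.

0.2401

r = Cov(a,b) / (s_a · s_b) = 4.666 / (1.541 × 12.611)
  = 4.666 / 19.4336 ≈ 0.2401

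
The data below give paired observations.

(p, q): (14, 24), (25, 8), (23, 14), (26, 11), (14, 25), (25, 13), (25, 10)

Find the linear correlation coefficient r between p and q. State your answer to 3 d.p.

-0.970

n = 7, Σp = 152, Σq = 105, Σp² = 3472, Σq² = 1851, Σpq = 2069
nΣpq − ΣpΣq = 14483 − 15960 = -1477
nΣp² − (Σp)² = 24304 − 23104 = 1200; nΣq² − (Σq)² = 12957 − 11025 = 1932
r = -1477 / √(1200 × 1932) = -1477 / 1522.6293 ≈ -0.970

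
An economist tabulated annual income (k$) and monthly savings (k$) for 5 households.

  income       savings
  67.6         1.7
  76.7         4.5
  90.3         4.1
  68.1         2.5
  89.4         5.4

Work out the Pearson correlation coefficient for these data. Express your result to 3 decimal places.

0.841

n = 5, Σx = 392.1, Σy = 18.2, Σx² = 31236.71, Σy² = 75.36, Σxy = 1483.31
nΣxy − ΣxΣy = 7416.55 − 7136.22 = 280.33
nΣx² − (Σx)² = 156183.55 − 153742.41 = 2441.14; nΣy² − (Σy)² = 376.8 − 331.24 = 45.56
r = 280.33 / √(2441.14 × 45.56) = 280.33 / 333.4941 ≈ 0.841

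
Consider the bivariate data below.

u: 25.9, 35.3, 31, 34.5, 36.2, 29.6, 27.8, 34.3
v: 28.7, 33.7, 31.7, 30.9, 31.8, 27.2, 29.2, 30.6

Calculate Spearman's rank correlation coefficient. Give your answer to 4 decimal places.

Rank u: 1, 7, 4, 6, 8, 3, 2, 5
Rank v: 2, 8, 6, 5, 7, 1, 3, 4
d = rank(u) − rank(v): -1, -1, -2, 1, 1, 2, -1, 1; Σd² = 14
ρ = 1 − 6Σd² / [n(n²−1)] = 1 − 6×14 / (8×63) = 1 − 84/504 ≈ 0.8333

0.8333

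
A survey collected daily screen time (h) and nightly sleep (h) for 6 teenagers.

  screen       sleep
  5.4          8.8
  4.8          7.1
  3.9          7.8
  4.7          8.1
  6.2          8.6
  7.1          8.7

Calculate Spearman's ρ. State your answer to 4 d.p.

0.6571

Rank screen: 4, 3, 1, 2, 5, 6
Rank sleep: 6, 1, 2, 3, 4, 5
d = rank(screen) − rank(sleep): -2, 2, -1, -1, 1, 1; Σd² = 12
ρ = 1 − 6Σd² / [n(n²−1)] = 1 − 6×12 / (6×35) = 1 − 72/210 ≈ 0.6571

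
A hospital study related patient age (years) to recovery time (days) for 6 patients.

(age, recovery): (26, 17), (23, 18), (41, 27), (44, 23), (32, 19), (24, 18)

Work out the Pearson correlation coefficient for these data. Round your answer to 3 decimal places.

0.868

n = 6, Σx = 190, Σy = 122, Σx² = 6422, Σy² = 2556, Σxy = 4015
nΣxy − ΣxΣy = 24090 − 23180 = 910
nΣx² − (Σx)² = 38532 − 36100 = 2432; nΣy² − (Σy)² = 15336 − 14884 = 452
r = 910 / √(2432 × 452) = 910 / 1048.4579 ≈ 0.868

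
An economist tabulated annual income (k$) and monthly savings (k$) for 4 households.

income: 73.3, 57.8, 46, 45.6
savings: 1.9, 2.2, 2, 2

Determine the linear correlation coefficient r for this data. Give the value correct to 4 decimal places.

-0.2717

n = 4, Σx = 222.7, Σy = 8.1, Σx² = 12909.09, Σy² = 16.45, Σxy = 449.63
nΣxy − ΣxΣy = 1798.52 − 1803.87 = -5.35
nΣx² − (Σx)² = 51636.36 − 49595.29 = 2041.07; nΣy² − (Σy)² = 65.8 − 65.61 = 0.19
r = -5.35 / √(2041.07 × 0.19) = -5.35 / 19.6927 ≈ -0.2717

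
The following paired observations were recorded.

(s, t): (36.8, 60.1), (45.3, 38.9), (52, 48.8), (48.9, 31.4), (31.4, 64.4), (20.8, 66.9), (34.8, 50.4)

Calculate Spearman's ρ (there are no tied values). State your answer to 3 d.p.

-0.857

Rank s: 4, 5, 7, 6, 2, 1, 3
Rank t: 5, 2, 3, 1, 6, 7, 4
d = rank(s) − rank(t): -1, 3, 4, 5, -4, -6, -1; Σd² = 104
ρ = 1 − 6Σd² / [n(n²−1)] = 1 − 6×104 / (7×48) = 1 − 624/336 ≈ -0.857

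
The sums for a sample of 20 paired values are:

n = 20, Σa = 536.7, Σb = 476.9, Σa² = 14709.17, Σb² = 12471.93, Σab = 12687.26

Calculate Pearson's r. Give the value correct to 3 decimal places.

-0.190

r = (nΣab − ΣaΣb) / √[(nΣa² − (Σa)²)(nΣb² − (Σb)²)]
Numerator: 20×12687.26 − 536.7×476.9 = -2207.03
Denominator: √[(294183.4 − 288046.89)(249438.6 − 227433.61)] = √[6136.51 × 22004.99] = 11620.4062
r = -2207.03 / 11620.4062 ≈ -0.190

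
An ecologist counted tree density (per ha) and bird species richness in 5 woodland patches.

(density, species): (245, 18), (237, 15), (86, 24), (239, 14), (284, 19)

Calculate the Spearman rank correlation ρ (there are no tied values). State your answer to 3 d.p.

-0.100

Rank density: 4, 2, 1, 3, 5
Rank species: 3, 2, 5, 1, 4
d = rank(density) − rank(species): 1, 0, -4, 2, 1; Σd² = 22
ρ = 1 − 6Σd² / [n(n²−1)] = 1 − 6×22 / (5×24) = 1 − 132/120 ≈ -0.100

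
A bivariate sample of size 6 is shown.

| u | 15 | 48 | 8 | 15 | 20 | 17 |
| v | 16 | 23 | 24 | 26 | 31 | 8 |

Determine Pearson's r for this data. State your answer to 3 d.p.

0.102

n = 6, Σu = 123, Σv = 128, Σu² = 3507, Σv² = 3062, Σuv = 2682
nΣuv − ΣuΣv = 16092 − 15744 = 348
nΣu² − (Σu)² = 21042 − 15129 = 5913; nΣv² − (Σv)² = 18372 − 16384 = 1988
r = 348 / √(5913 × 1988) = 348 / 3428.5630 ≈ 0.102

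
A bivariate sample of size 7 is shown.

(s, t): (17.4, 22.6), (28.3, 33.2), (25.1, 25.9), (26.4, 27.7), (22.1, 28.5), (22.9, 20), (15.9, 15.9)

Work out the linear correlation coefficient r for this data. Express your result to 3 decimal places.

0.815

n = 7, Σs = 158.1, Σt = 173.8, Σs² = 3696.25, Σt² = 4516.16, Σst = 4054.83
nΣst − ΣsΣt = 28383.81 − 27477.78 = 906.03
nΣs² − (Σs)² = 25873.75 − 24995.61 = 878.14; nΣt² − (Σt)² = 31613.12 − 30206.44 = 1406.68
r = 906.03 / √(878.14 × 1406.68) = 906.03 / 1111.4234 ≈ 0.815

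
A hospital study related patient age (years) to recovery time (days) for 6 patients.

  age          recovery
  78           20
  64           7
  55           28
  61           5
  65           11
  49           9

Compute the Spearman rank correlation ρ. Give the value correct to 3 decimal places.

Rank age: 6, 4, 2, 3, 5, 1
Rank recovery: 5, 2, 6, 1, 4, 3
d = rank(age) − rank(recovery): 1, 2, -4, 2, 1, -2; Σd² = 30
ρ = 1 − 6Σd² / [n(n²−1)] = 1 − 6×30 / (6×35) = 1 − 180/210 ≈ 0.143

0.143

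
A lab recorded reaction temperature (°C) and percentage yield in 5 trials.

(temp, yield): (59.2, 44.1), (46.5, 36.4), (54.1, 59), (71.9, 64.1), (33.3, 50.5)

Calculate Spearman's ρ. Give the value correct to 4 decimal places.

0.5000

Rank temp: 4, 2, 3, 5, 1
Rank yield: 2, 1, 4, 5, 3
d = rank(temp) − rank(yield): 2, 1, -1, 0, -2; Σd² = 10
ρ = 1 − 6Σd² / [n(n²−1)] = 1 − 6×10 / (5×24) = 1 − 60/120 ≈ 0.5000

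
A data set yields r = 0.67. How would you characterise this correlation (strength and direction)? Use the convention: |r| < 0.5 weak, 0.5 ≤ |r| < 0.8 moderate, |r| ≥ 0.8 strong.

r = 0.67 > 0 so the relationship is positive.
|r| = 0.67, which falls in the moderate range.

moderate positive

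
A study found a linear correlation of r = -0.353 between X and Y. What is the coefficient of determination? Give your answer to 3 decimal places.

0.125

r² = (-0.353)² = 0.125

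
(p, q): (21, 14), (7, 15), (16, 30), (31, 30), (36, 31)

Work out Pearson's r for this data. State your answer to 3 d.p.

0.647

n = 5, Σp = 111, Σq = 120, Σp² = 3003, Σq² = 3182, Σpq = 2925
nΣpq − ΣpΣq = 14625 − 13320 = 1305
nΣp² − (Σp)² = 15015 − 12321 = 2694; nΣq² − (Σq)² = 15910 − 14400 = 1510
r = 1305 / √(2694 × 1510) = 1305 / 2016.9135 ≈ 0.647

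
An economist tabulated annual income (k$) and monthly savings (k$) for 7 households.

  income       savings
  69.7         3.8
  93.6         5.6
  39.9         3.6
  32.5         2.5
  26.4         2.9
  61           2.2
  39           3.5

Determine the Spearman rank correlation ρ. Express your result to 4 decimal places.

Rank income: 6, 7, 4, 2, 1, 5, 3
Rank savings: 6, 7, 5, 2, 3, 1, 4
d = rank(income) − rank(savings): 0, 0, -1, 0, -2, 4, -1; Σd² = 22
ρ = 1 − 6Σd² / [n(n²−1)] = 1 − 6×22 / (7×48) = 1 − 132/336 ≈ 0.6071

0.6071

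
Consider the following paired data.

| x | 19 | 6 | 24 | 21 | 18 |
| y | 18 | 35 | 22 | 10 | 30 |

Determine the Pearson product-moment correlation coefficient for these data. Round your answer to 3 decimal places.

-0.716

n = 5, Σx = 88, Σy = 115, Σx² = 1738, Σy² = 3033, Σxy = 1830
nΣxy − ΣxΣy = 9150 − 10120 = -970
nΣx² − (Σx)² = 8690 − 7744 = 946; nΣy² − (Σy)² = 15165 − 13225 = 1940
r = -970 / √(946 × 1940) = -970 / 1354.7103 ≈ -0.716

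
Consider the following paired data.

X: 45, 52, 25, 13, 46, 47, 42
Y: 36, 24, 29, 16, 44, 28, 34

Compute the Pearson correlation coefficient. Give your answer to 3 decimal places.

n = 7, ΣX = 270, ΣY = 211, ΣX² = 11612, ΣY² = 6845, ΣXY = 8569
nΣXY − ΣXΣY = 59983 − 56970 = 3013
nΣX² − (ΣX)² = 81284 − 72900 = 8384; nΣY² − (ΣY)² = 47915 − 44521 = 3394
r = 3013 / √(8384 × 3394) = 3013 / 5334.3506 ≈ 0.565

0.565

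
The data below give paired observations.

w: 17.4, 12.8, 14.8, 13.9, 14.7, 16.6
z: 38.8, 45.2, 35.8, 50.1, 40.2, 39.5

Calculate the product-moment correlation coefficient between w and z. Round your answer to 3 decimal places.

-0.587

n = 6, Σw = 90.2, Σz = 249.6, Σw² = 1370.5, Σz² = 10516.42, Σwz = 3726.55
nΣwz − ΣwΣz = 22359.3 − 22513.92 = -154.62
nΣw² − (Σw)² = 8223 − 8136.04 = 86.96; nΣz² − (Σz)² = 63098.52 − 62300.16 = 798.36
r = -154.62 / √(86.96 × 798.36) = -154.62 / 263.4870 ≈ -0.587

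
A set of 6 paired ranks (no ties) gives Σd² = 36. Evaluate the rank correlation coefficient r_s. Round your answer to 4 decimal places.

-0.0286

ρ = 1 − 6Σd² / [n(n²−1)] = 1 − 6×36 / (6×35)
  = 1 − 216/210 = 1 − 1.02857 ≈ -0.0286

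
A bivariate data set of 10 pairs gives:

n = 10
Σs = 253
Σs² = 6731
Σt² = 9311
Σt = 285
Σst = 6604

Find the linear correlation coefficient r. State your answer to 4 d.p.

-0.9683

r = (nΣst − ΣsΣt) / √[(nΣs² − (Σs)²)(nΣt² − (Σt)²)]
Numerator: 10×6604 − 253×285 = -6065
Denominator: √[(67310 − 64009)(93110 − 81225)] = √[3301 × 11885] = 6263.5761
r = -6065 / 6263.5761 ≈ -0.9683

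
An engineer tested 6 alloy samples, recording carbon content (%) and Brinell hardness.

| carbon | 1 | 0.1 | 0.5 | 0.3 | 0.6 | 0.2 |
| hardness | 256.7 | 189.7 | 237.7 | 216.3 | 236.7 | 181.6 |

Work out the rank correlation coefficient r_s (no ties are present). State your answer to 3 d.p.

Rank carbon: 6, 1, 4, 3, 5, 2
Rank hardness: 6, 2, 5, 3, 4, 1
d = rank(carbon) − rank(hardness): 0, -1, -1, 0, 1, 1; Σd² = 4
ρ = 1 − 6Σd² / [n(n²−1)] = 1 − 6×4 / (6×35) = 1 − 24/210 ≈ 0.886

0.886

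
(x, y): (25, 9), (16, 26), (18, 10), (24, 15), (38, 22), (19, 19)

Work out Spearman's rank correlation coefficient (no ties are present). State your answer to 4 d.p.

Rank x: 5, 1, 2, 4, 6, 3
Rank y: 1, 6, 2, 3, 5, 4
d = rank(x) − rank(y): 4, -5, 0, 1, 1, -1; Σd² = 44
ρ = 1 − 6Σd² / [n(n²−1)] = 1 − 6×44 / (6×35) = 1 − 264/210 ≈ -0.2571

-0.2571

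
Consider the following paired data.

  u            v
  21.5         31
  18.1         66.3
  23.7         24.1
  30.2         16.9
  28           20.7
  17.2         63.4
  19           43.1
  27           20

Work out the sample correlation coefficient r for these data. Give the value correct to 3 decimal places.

-0.902

n = 8, Σu = 184.7, Σv = 285.5, Σu² = 4433.43, Σv² = 12928.77, Σuv = 5977.06
nΣuv − ΣuΣv = 47816.48 − 52731.85 = -4915.37
nΣu² − (Σu)² = 35467.44 − 34114.09 = 1353.35; nΣv² − (Σv)² = 103430.16 − 81510.25 = 21919.91
r = -4915.37 / √(1353.35 × 21919.91) = -4915.37 / 5446.5870 ≈ -0.902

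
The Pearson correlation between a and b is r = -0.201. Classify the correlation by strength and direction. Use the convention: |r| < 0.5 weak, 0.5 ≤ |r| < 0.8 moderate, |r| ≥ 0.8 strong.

weak negative

r = -0.201 < 0 so the relationship is negative.
|r| = 0.201, which falls in the weak range.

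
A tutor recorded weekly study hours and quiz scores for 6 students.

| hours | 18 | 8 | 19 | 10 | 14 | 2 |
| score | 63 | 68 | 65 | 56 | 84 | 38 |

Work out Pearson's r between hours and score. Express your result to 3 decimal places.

0.613

n = 6, Σx = 71, Σy = 374, Σx² = 1049, Σy² = 24454, Σxy = 4725
nΣxy − ΣxΣy = 28350 − 26554 = 1796
nΣx² − (Σx)² = 6294 − 5041 = 1253; nΣy² − (Σy)² = 146724 − 139876 = 6848
r = 1796 / √(1253 × 6848) = 1796 / 2929.2566 ≈ 0.613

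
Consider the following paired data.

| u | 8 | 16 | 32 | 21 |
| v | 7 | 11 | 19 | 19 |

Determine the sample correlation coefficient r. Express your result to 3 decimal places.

n = 4, Σu = 77, Σv = 56, Σu² = 1785, Σv² = 892, Σuv = 1239
nΣuv − ΣuΣv = 4956 − 4312 = 644
nΣu² − (Σu)² = 7140 − 5929 = 1211; nΣv² − (Σv)² = 3568 − 3136 = 432
r = 644 / √(1211 × 432) = 644 / 723.2925 ≈ 0.890

0.890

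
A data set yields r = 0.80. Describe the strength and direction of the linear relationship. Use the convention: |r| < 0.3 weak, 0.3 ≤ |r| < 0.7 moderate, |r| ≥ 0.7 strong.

r = 0.80 > 0 so the relationship is positive.
|r| = 0.80, which falls in the strong range.

strong positive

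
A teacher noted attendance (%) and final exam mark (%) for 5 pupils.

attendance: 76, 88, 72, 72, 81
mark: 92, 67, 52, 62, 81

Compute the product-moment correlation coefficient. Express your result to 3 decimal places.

0.270

n = 5, Σx = 389, Σy = 354, Σx² = 30449, Σy² = 26062, Σxy = 27657
nΣxy − ΣxΣy = 138285 − 137706 = 579
nΣx² − (Σx)² = 152245 − 151321 = 924; nΣy² − (Σy)² = 130310 − 125316 = 4994
r = 579 / √(924 × 4994) = 579 / 2148.1285 ≈ 0.270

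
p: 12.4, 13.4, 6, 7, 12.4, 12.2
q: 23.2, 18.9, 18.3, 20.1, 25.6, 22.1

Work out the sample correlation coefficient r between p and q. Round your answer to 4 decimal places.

0.5355

n = 6, Σp = 63.4, Σq = 128.2, Σp² = 720.92, Σq² = 2778.12, Σpq = 1378.5
nΣpq − ΣpΣq = 8271 − 8127.88 = 143.12
nΣp² − (Σp)² = 4325.52 − 4019.56 = 305.96; nΣq² − (Σq)² = 16668.72 − 16435.24 = 233.48
r = 143.12 / √(305.96 × 233.48) = 143.12 / 267.2743 ≈ 0.5355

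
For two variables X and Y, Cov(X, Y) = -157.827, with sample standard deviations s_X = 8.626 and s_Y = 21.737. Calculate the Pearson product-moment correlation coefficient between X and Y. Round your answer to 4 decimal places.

-0.8417

r = Cov(X,Y) / (s_X · s_Y) = -157.827 / (8.626 × 21.737)
  = -157.827 / 187.5034 ≈ -0.8417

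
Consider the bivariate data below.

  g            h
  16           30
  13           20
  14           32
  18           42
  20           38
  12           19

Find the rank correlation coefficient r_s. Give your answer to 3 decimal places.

0.886

Rank g: 4, 2, 3, 5, 6, 1
Rank h: 3, 2, 4, 6, 5, 1
d = rank(g) − rank(h): 1, 0, -1, -1, 1, 0; Σd² = 4
ρ = 1 − 6Σd² / [n(n²−1)] = 1 − 6×4 / (6×35) = 1 − 24/210 ≈ 0.886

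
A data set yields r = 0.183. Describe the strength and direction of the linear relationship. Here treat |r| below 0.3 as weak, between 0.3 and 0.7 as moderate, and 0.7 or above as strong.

r = 0.183 > 0 so the relationship is positive.
|r| = 0.183, which falls in the weak range.

weak positive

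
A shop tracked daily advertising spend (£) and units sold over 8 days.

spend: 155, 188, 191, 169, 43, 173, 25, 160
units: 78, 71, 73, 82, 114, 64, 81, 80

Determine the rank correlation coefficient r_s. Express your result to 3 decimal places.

Rank spend: 3, 7, 8, 5, 2, 6, 1, 4
Rank units: 4, 2, 3, 7, 8, 1, 6, 5
d = rank(spend) − rank(units): -1, 5, 5, -2, -6, 5, -5, -1; Σd² = 142
ρ = 1 − 6Σd² / [n(n²−1)] = 1 − 6×142 / (8×63) = 1 − 852/504 ≈ -0.690

-0.690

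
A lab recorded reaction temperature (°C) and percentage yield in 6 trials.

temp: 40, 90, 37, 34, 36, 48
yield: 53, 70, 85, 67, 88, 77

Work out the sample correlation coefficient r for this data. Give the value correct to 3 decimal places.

-0.140

n = 6, Σx = 285, Σy = 440, Σx² = 15825, Σy² = 33096, Σxy = 20707
nΣxy − ΣxΣy = 124242 − 125400 = -1158
nΣx² − (Σx)² = 94950 − 81225 = 13725; nΣy² − (Σy)² = 198576 − 193600 = 4976
r = -1158 / √(13725 × 4976) = -1158 / 8264.1152 ≈ -0.140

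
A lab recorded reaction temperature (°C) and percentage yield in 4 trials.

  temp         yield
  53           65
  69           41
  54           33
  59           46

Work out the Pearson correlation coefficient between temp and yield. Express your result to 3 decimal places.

n = 4, Σx = 235, Σy = 185, Σx² = 13967, Σy² = 9111, Σxy = 10770
nΣxy − ΣxΣy = 43080 − 43475 = -395
nΣx² − (Σx)² = 55868 − 55225 = 643; nΣy² − (Σy)² = 36444 − 34225 = 2219
r = -395 / √(643 × 2219) = -395 / 1194.4945 ≈ -0.331

-0.331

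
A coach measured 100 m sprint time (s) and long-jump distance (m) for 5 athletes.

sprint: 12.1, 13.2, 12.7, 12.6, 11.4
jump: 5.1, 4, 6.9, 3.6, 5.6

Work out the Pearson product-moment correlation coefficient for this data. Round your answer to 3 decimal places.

n = 5, Σx = 62, Σy = 25.2, Σx² = 770.66, Σy² = 133.94, Σxy = 311.34
nΣxy − ΣxΣy = 1556.7 − 1562.4 = -5.7
nΣx² − (Σx)² = 3853.3 − 3844 = 9.3; nΣy² − (Σy)² = 669.7 − 635.04 = 34.66
r = -5.7 / √(9.3 × 34.66) = -5.7 / 17.9538 ≈ -0.317

-0.317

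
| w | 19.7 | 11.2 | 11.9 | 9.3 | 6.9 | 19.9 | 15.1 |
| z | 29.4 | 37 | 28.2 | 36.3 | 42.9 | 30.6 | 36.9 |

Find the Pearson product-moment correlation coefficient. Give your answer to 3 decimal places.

-0.702

n = 7, Σw = 94, Σz = 241.3, Σw² = 1413.26, Σz² = 8484.67, Σwz = 3128.89
nΣwz − ΣwΣz = 21902.23 − 22682.2 = -779.97
nΣw² − (Σw)² = 9892.82 − 8836 = 1056.82; nΣz² − (Σz)² = 59392.69 − 58225.69 = 1167
r = -779.97 / √(1056.82 × 1167) = -779.97 / 1110.5444 ≈ -0.702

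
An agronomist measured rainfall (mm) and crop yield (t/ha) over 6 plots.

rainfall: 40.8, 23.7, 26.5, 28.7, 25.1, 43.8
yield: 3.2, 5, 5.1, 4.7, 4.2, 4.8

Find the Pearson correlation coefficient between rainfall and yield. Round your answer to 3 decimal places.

n = 6, Σx = 188.6, Σy = 27, Σx² = 6300.72, Σy² = 124.02, Σxy = 834.76
nΣxy − ΣxΣy = 5008.56 − 5092.2 = -83.64
nΣx² − (Σx)² = 37804.32 − 35569.96 = 2234.36; nΣy² − (Σy)² = 744.12 − 729 = 15.12
r = -83.64 / √(2234.36 × 15.12) = -83.64 / 183.8029 ≈ -0.455

-0.455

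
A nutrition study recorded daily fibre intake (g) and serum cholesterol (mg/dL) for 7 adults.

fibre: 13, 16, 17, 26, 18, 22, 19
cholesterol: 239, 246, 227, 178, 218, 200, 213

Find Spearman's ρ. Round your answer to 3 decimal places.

Rank fibre: 1, 2, 3, 7, 4, 6, 5
Rank cholesterol: 6, 7, 5, 1, 4, 2, 3
d = rank(fibre) − rank(cholesterol): -5, -5, -2, 6, 0, 4, 2; Σd² = 110
ρ = 1 − 6Σd² / [n(n²−1)] = 1 − 6×110 / (7×48) = 1 − 660/336 ≈ -0.964

-0.964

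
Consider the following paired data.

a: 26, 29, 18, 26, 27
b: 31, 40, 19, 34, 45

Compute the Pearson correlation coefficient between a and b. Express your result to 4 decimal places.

n = 5, Σa = 126, Σb = 169, Σa² = 3246, Σb² = 6103, Σab = 4407
nΣab − ΣaΣb = 22035 − 21294 = 741
nΣa² − (Σa)² = 16230 − 15876 = 354; nΣb² − (Σb)² = 30515 − 28561 = 1954
r = 741 / √(354 × 1954) = 741 / 831.6947 ≈ 0.8910

0.8910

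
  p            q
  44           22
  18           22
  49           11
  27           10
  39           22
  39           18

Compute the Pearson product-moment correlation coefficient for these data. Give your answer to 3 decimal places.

-0.145

n = 6, Σp = 216, Σq = 105, Σp² = 8432, Σq² = 1997, Σpq = 3733
nΣpq − ΣpΣq = 22398 − 22680 = -282
nΣp² − (Σp)² = 50592 − 46656 = 3936; nΣq² − (Σq)² = 11982 − 11025 = 957
r = -282 / √(3936 × 957) = -282 / 1940.8122 ≈ -0.145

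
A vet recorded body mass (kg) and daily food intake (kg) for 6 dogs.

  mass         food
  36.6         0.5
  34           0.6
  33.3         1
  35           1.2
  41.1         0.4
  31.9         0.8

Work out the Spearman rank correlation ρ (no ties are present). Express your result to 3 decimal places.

Rank mass: 5, 3, 2, 4, 6, 1
Rank food: 2, 3, 5, 6, 1, 4
d = rank(mass) − rank(food): 3, 0, -3, -2, 5, -3; Σd² = 56
ρ = 1 − 6Σd² / [n(n²−1)] = 1 − 6×56 / (6×35) = 1 − 336/210 ≈ -0.600

-0.600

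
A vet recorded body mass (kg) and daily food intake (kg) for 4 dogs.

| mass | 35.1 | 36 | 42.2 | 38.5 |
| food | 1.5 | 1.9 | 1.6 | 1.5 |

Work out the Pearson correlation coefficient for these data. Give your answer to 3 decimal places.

n = 4, Σx = 151.8, Σy = 6.5, Σx² = 5791.1, Σy² = 10.67, Σxy = 246.32
nΣxy − ΣxΣy = 985.28 − 986.7 = -1.42
nΣx² − (Σx)² = 23164.4 − 23043.24 = 121.16; nΣy² − (Σy)² = 42.68 − 42.25 = 0.43
r = -1.42 / √(121.16 × 0.43) = -1.42 / 7.2179 ≈ -0.197

-0.197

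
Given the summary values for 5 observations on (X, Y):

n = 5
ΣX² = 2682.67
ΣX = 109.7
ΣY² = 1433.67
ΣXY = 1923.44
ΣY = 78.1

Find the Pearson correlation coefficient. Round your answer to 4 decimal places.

0.8645

r = (nΣXY − ΣXΣY) / √[(nΣX² − (ΣX)²)(nΣY² − (ΣY)²)]
Numerator: 5×1923.44 − 109.7×78.1 = 1049.63
Denominator: √[(13413.35 − 12034.09)(7168.35 − 6099.61)] = √[1379.26 × 1068.74] = 1214.1130
r = 1049.63 / 1214.1130 ≈ 0.8645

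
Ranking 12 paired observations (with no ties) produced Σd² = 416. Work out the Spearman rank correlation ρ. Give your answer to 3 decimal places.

ρ = 1 − 6Σd² / [n(n²−1)] = 1 − 6×416 / (12×143)
  = 1 − 2496/1716 = 1 − 1.4545 ≈ -0.455

-0.455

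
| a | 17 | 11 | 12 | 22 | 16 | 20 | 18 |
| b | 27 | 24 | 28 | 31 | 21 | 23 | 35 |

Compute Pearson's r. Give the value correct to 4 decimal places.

n = 7, Σa = 116, Σb = 189, Σa² = 2018, Σb² = 5245, Σab = 3167
nΣab − ΣaΣb = 22169 − 21924 = 245
nΣa² − (Σa)² = 14126 − 13456 = 670; nΣb² − (Σb)² = 36715 − 35721 = 994
r = 245 / √(670 × 994) = 245 / 816.0760 ≈ 0.3002

0.3002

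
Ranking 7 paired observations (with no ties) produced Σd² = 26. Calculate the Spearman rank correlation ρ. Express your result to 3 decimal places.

ρ = 1 − 6Σd² / [n(n²−1)] = 1 − 6×26 / (7×48)
  = 1 − 156/336 = 1 − 0.4643 ≈ 0.536

0.536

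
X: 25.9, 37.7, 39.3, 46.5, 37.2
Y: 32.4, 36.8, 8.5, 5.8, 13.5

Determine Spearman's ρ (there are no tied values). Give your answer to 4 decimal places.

Rank X: 1, 3, 4, 5, 2
Rank Y: 4, 5, 2, 1, 3
d = rank(X) − rank(Y): -3, -2, 2, 4, -1; Σd² = 34
ρ = 1 − 6Σd² / [n(n²−1)] = 1 − 6×34 / (5×24) = 1 − 204/120 ≈ -0.7000

-0.7000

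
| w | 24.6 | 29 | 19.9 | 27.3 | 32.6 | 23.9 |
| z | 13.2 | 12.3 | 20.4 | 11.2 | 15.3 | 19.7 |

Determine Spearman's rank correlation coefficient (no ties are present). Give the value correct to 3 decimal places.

-0.600

Rank w: 3, 5, 1, 4, 6, 2
Rank z: 3, 2, 6, 1, 4, 5
d = rank(w) − rank(z): 0, 3, -5, 3, 2, -3; Σd² = 56
ρ = 1 − 6Σd² / [n(n²−1)] = 1 − 6×56 / (6×35) = 1 − 336/210 ≈ -0.600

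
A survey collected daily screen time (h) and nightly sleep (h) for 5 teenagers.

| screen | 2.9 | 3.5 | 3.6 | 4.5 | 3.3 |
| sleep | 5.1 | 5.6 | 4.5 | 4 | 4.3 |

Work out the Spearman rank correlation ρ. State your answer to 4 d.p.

Rank screen: 1, 3, 4, 5, 2
Rank sleep: 4, 5, 3, 1, 2
d = rank(screen) − rank(sleep): -3, -2, 1, 4, 0; Σd² = 30
ρ = 1 − 6Σd² / [n(n²−1)] = 1 − 6×30 / (5×24) = 1 − 180/120 ≈ -0.5000

-0.5000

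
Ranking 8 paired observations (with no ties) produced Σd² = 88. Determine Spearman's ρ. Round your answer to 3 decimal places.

-0.048

ρ = 1 − 6Σd² / [n(n²−1)] = 1 − 6×88 / (8×63)
  = 1 − 528/504 = 1 − 1.0476 ≈ -0.048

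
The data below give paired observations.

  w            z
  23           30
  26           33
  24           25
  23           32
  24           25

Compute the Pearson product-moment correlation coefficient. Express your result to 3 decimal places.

0.214

n = 5, Σw = 120, Σz = 145, Σw² = 2886, Σz² = 4263, Σwz = 3484
nΣwz − ΣwΣz = 17420 − 17400 = 20
nΣw² − (Σw)² = 14430 − 14400 = 30; nΣz² − (Σz)² = 21315 − 21025 = 290
r = 20 / √(30 × 290) = 20 / 93.2738 ≈ 0.214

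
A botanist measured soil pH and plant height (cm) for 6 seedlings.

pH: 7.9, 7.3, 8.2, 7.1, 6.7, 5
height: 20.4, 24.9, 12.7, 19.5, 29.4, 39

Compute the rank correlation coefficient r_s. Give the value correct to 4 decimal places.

-0.8286

Rank pH: 5, 4, 6, 3, 2, 1
Rank height: 3, 4, 1, 2, 5, 6
d = rank(pH) − rank(height): 2, 0, 5, 1, -3, -5; Σd² = 64
ρ = 1 − 6Σd² / [n(n²−1)] = 1 − 6×64 / (6×35) = 1 − 384/210 ≈ -0.8286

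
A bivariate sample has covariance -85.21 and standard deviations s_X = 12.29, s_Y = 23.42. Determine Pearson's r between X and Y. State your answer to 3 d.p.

r = Cov(X,Y) / (s_X · s_Y) = -85.21 / (12.29 × 23.42)
  = -85.21 / 287.8318 ≈ -0.296

-0.296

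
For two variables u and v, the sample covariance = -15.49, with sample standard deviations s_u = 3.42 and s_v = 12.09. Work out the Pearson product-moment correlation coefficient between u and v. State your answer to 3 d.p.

r = Cov(u,v) / (s_u · s_v) = -15.49 / (3.42 × 12.09)
  = -15.49 / 41.3478 ≈ -0.375

-0.375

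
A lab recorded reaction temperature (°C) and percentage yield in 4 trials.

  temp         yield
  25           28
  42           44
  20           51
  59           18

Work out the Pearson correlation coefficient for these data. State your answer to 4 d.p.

n = 4, Σx = 146, Σy = 141, Σx² = 6270, Σy² = 5645, Σxy = 4630
nΣxy − ΣxΣy = 18520 − 20586 = -2066
nΣx² − (Σx)² = 25080 − 21316 = 3764; nΣy² − (Σy)² = 22580 − 19881 = 2699
r = -2066 / √(3764 × 2699) = -2066 / 3187.3243 ≈ -0.6482

-0.6482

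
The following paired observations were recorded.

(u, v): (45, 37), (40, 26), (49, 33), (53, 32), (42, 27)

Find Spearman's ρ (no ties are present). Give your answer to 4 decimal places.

Rank u: 3, 1, 4, 5, 2
Rank v: 5, 1, 4, 3, 2
d = rank(u) − rank(v): -2, 0, 0, 2, 0; Σd² = 8
ρ = 1 − 6Σd² / [n(n²−1)] = 1 − 6×8 / (5×24) = 1 − 48/120 ≈ 0.6000

0.6000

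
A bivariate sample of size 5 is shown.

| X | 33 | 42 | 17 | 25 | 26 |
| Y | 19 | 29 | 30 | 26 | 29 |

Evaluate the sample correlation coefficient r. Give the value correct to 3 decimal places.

n = 5, ΣX = 143, ΣY = 133, ΣX² = 4443, ΣY² = 3619, ΣXY = 3759
nΣXY − ΣXΣY = 18795 − 19019 = -224
nΣX² − (ΣX)² = 22215 − 20449 = 1766; nΣY² − (ΣY)² = 18095 − 17689 = 406
r = -224 / √(1766 × 406) = -224 / 846.7562 ≈ -0.265

-0.265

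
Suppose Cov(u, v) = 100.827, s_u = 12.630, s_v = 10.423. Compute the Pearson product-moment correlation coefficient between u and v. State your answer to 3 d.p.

r = Cov(u,v) / (s_u · s_v) = 100.827 / (12.630 × 10.423)
  = 100.827 / 131.6425 ≈ 0.766

0.766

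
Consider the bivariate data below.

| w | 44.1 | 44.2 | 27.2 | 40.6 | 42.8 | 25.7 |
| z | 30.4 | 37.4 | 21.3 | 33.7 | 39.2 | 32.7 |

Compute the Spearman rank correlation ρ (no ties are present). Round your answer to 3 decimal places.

Rank w: 5, 6, 2, 3, 4, 1
Rank z: 2, 5, 1, 4, 6, 3
d = rank(w) − rank(z): 3, 1, 1, -1, -2, -2; Σd² = 20
ρ = 1 − 6Σd² / [n(n²−1)] = 1 − 6×20 / (6×35) = 1 − 120/210 ≈ 0.429

0.429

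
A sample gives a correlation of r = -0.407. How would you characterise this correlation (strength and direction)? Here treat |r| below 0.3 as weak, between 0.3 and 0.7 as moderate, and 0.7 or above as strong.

moderate negative

r = -0.407 < 0 so the relationship is negative.
|r| = 0.407, which falls in the moderate range.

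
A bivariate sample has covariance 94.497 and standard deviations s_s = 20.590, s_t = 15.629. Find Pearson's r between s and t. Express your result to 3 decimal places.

0.294

r = Cov(s,t) / (s_s · s_t) = 94.497 / (20.590 × 15.629)
  = 94.497 / 321.8011 ≈ 0.294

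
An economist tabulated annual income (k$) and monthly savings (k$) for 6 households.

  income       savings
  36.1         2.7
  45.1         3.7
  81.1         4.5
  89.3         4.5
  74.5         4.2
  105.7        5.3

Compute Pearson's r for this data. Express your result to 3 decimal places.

n = 6, Σx = 431.8, Σy = 24.9, Σx² = 34611.66, Σy² = 107.21, Σxy = 1904.25
nΣxy − ΣxΣy = 11425.5 − 10751.82 = 673.68
nΣx² − (Σx)² = 207669.96 − 186451.24 = 21218.72; nΣy² − (Σy)² = 643.26 − 620.01 = 23.25
r = 673.68 / √(21218.72 × 23.25) = 673.68 / 702.3783 ≈ 0.959

0.959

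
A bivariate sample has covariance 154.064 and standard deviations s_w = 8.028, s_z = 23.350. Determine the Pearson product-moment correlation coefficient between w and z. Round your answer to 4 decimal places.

0.8219

r = Cov(w,z) / (s_w · s_z) = 154.064 / (8.028 × 23.350)
  = 154.064 / 187.4538 ≈ 0.8219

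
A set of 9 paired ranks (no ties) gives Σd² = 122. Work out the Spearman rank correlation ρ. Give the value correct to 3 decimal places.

ρ = 1 − 6Σd² / [n(n²−1)] = 1 − 6×122 / (9×80)
  = 1 − 732/720 = 1 − 1.0167 ≈ -0.017

-0.017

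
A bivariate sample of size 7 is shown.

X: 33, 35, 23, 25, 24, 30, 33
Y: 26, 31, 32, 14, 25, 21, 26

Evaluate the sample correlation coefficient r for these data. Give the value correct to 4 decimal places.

0.2322

n = 7, ΣX = 203, ΣY = 175, ΣX² = 6033, ΣY² = 4599, ΣXY = 5117
nΣXY − ΣXΣY = 35819 − 35525 = 294
nΣX² − (ΣX)² = 42231 − 41209 = 1022; nΣY² − (ΣY)² = 32193 − 30625 = 1568
r = 294 / √(1022 × 1568) = 294 / 1265.8973 ≈ 0.2322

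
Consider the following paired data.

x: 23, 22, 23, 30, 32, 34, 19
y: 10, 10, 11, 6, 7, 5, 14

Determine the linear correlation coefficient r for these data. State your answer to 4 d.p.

n = 7, Σx = 183, Σy = 63, Σx² = 4983, Σy² = 627, Σxy = 1543
nΣxy − ΣxΣy = 10801 − 11529 = -728
nΣx² − (Σx)² = 34881 − 33489 = 1392; nΣy² − (Σy)² = 4389 − 3969 = 420
r = -728 / √(1392 × 420) = -728 / 764.6176 ≈ -0.9521

-0.9521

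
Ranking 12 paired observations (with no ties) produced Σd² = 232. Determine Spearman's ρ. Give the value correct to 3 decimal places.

ρ = 1 − 6Σd² / [n(n²−1)] = 1 − 6×232 / (12×143)
  = 1 − 1392/1716 = 1 − 0.8112 ≈ 0.189

0.189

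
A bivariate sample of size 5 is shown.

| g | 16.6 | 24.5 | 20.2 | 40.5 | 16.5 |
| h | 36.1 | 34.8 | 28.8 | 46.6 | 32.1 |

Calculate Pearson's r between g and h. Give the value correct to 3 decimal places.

n = 5, Σg = 118.3, Σh = 178.4, Σg² = 3196.35, Σh² = 6545.66, Σgh = 4450.57
nΣgh − ΣgΣh = 22252.85 − 21104.72 = 1148.13
nΣg² − (Σg)² = 15981.75 − 13994.89 = 1986.86; nΣh² − (Σh)² = 32728.3 − 31826.56 = 901.74
r = 1148.13 / √(1986.86 × 901.74) = 1148.13 / 1338.5183 ≈ 0.858

0.858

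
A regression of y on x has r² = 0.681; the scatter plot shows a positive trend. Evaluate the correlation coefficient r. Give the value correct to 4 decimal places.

0.8252

|r| = √0.681 = 0.8252
The association is positive, so r = 0.8252.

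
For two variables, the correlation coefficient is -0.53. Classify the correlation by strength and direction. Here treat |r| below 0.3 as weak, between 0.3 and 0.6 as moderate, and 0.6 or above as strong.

moderate negative

r = -0.53 < 0 so the relationship is negative.
|r| = 0.53, which falls in the moderate range.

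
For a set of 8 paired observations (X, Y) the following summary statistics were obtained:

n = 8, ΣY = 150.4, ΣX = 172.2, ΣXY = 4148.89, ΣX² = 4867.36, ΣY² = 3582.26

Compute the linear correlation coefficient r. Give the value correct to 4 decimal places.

r = (nΣXY − ΣXΣY) / √[(nΣX² − (ΣX)²)(nΣY² − (ΣY)²)]
Numerator: 8×4148.89 − 172.2×150.4 = 7292.24
Denominator: √[(38938.88 − 29652.84)(28658.08 − 22620.16)] = √[9286.04 × 6037.92] = 7487.8813
r = 7292.24 / 7487.8813 ≈ 0.9739

0.9739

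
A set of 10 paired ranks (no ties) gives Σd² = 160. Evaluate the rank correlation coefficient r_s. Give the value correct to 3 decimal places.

0.030

ρ = 1 − 6Σd² / [n(n²−1)] = 1 − 6×160 / (10×99)
  = 1 − 960/990 = 1 − 0.9697 ≈ 0.030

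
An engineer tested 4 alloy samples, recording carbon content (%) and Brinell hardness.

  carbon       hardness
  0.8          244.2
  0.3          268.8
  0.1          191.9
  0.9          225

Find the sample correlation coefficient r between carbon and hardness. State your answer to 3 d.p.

n = 4, Σx = 2.1, Σy = 929.9, Σx² = 1.55, Σy² = 219337.69, Σxy = 497.69
nΣxy − ΣxΣy = 1990.76 − 1952.79 = 37.97
nΣx² − (Σx)² = 6.2 − 4.41 = 1.79; nΣy² − (Σy)² = 877350.76 − 864714.01 = 12636.75
r = 37.97 / √(1.79 × 12636.75) = 37.97 / 150.3987 ≈ 0.252

0.252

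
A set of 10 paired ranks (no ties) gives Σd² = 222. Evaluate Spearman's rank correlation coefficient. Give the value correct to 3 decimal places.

-0.345

ρ = 1 − 6Σd² / [n(n²−1)] = 1 − 6×222 / (10×99)
  = 1 − 1332/990 = 1 − 1.3455 ≈ -0.345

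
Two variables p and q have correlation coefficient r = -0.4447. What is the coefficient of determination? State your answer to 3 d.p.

0.198

r² = (-0.4447)² = 0.198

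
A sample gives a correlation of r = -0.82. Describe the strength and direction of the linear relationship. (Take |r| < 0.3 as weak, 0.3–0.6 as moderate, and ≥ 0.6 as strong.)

strong negative

r = -0.82 < 0 so the relationship is negative.
|r| = 0.82, which falls in the strong range.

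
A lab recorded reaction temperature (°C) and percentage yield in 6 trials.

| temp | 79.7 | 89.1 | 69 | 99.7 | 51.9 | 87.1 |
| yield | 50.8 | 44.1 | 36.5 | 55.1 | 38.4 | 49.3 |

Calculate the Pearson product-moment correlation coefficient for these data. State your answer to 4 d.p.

n = 6, Σx = 476.5, Σy = 274.2, Σx² = 39272.01, Σy² = 12798.76, Σxy = 22277.03
nΣxy − ΣxΣy = 133662.18 − 130656.3 = 3005.88
nΣx² − (Σx)² = 235632.06 − 227052.25 = 8579.81; nΣy² − (Σy)² = 76792.56 − 75185.64 = 1606.92
r = 3005.88 / √(8579.81 × 1606.92) = 3005.88 / 3713.0942 ≈ 0.8095

0.8095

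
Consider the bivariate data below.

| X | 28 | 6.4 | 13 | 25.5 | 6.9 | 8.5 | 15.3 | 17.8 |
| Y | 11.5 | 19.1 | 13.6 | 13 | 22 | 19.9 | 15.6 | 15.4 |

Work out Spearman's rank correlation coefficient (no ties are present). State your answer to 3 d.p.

Rank X: 8, 1, 4, 7, 2, 3, 5, 6
Rank Y: 1, 6, 3, 2, 8, 7, 5, 4
d = rank(X) − rank(Y): 7, -5, 1, 5, -6, -4, 0, 2; Σd² = 156
ρ = 1 − 6Σd² / [n(n²−1)] = 1 − 6×156 / (8×63) = 1 − 936/504 ≈ -0.857

-0.857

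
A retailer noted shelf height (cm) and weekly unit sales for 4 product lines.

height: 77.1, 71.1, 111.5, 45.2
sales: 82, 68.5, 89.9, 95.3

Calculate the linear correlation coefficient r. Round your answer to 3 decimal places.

n = 4, Σx = 304.9, Σy = 335.7, Σx² = 25474.91, Σy² = 28580.35, Σxy = 25523.96
nΣxy − ΣxΣy = 102095.84 − 102354.93 = -259.09
nΣx² − (Σx)² = 101899.64 − 92964.01 = 8935.63; nΣy² − (Σy)² = 114321.4 − 112694.49 = 1626.91
r = -259.09 / √(8935.63 × 1626.91) = -259.09 / 3812.8029 ≈ -0.068

-0.068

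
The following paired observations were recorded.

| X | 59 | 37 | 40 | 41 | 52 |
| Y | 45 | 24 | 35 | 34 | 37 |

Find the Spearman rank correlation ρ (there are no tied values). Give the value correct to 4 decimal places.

0.9000

Rank X: 5, 1, 2, 3, 4
Rank Y: 5, 1, 3, 2, 4
d = rank(X) − rank(Y): 0, 0, -1, 1, 0; Σd² = 2
ρ = 1 − 6Σd² / [n(n²−1)] = 1 − 6×2 / (5×24) = 1 − 12/120 ≈ 0.9000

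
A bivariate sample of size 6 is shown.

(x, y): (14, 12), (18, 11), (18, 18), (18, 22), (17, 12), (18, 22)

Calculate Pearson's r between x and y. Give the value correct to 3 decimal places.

n = 6, Σx = 103, Σy = 97, Σx² = 1781, Σy² = 1701, Σxy = 1686
nΣxy − ΣxΣy = 10116 − 9991 = 125
nΣx² − (Σx)² = 10686 − 10609 = 77; nΣy² − (Σy)² = 10206 − 9409 = 797
r = 125 / √(77 × 797) = 125 / 247.7277 ≈ 0.505

0.505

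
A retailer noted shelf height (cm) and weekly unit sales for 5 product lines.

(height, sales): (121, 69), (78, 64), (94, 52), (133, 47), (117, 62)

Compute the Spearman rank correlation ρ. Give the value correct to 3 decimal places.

-0.300

Rank height: 4, 1, 2, 5, 3
Rank sales: 5, 4, 2, 1, 3
d = rank(height) − rank(sales): -1, -3, 0, 4, 0; Σd² = 26
ρ = 1 − 6Σd² / [n(n²−1)] = 1 − 6×26 / (5×24) = 1 − 156/120 ≈ -0.300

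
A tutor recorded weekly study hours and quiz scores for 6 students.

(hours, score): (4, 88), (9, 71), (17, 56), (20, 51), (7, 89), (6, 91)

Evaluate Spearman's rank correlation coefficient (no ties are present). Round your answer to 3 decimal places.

Rank hours: 1, 4, 5, 6, 3, 2
Rank score: 4, 3, 2, 1, 5, 6
d = rank(hours) − rank(score): -3, 1, 3, 5, -2, -4; Σd² = 64
ρ = 1 − 6Σd² / [n(n²−1)] = 1 − 6×64 / (6×35) = 1 − 384/210 ≈ -0.829

-0.829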